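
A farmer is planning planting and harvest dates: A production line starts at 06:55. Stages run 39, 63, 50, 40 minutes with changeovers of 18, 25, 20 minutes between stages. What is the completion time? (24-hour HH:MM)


Start: 06:55 = 415 min from midnight
  after task 1 (39 min): 07:34
  after break (18 min): 07:52
  after task 2 (63 min): 08:55
  after break (25 min): 09:20
  after task 3 (50 min): 10:10
  after break (20 min): 10:30
  after task 4 (40 min): 11:10
Total elapsed: 255 minutes
End time: 11:10

11:10


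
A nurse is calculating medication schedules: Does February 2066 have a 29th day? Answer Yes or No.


Year: 2066
Divisible by 4? 2066 / 4 = 516.5 -> No
Not divisible by 4, so NOT a leap year

No


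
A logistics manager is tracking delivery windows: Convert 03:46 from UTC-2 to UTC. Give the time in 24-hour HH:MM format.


Local time: 03:46 at UTC-2 (offset -2h)
Target zone: UTC (offset 0h)
Difference: 0 - (-2) = 2 hours
Calculation: 3 + (2) = 5
Result: 05:46

05:46


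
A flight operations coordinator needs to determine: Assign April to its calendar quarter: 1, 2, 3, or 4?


Month: April (month 4)
Q1: January-March (months 1-3)
Q2: April-June (months 4-6)
Q3: July-September (months 7-9)
Q4: October-December (months 10-12)
Month 4 falls in Q2

2


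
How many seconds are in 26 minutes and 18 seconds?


Minutes: 26
Seconds: 18
Convert minutes to seconds: 26 x 60 = 1560
Add remaining seconds: 1560 + 18 = 1578

1578


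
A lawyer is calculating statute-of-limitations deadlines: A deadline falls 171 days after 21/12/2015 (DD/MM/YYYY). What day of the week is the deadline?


Start: 2015-12-21 (Monday)
Step 1 - find target date: add 171 days
  2015-12-21 + 171 days = 2016-06-09
Step 2 - day of week:
  171 mod 7 = 3
  Monday + 3 days -> Thursday
Result: Thursday (2016-06-09)

Thursday


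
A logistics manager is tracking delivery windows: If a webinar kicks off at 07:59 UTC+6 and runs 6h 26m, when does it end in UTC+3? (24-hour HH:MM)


Start: 07:59 in UTC+6
Step 1 - add duration:
  minutes: 59 + 26 = 85 (carry 1h)
  hours: 7 + 6 + 1 = 14
  end in UTC+6: 14:25
Step 2 - convert UTC+6 -> UTC+3:
  offset difference: 3 - (6) = -3 hours
  14 + (-3) = 11 -> mod 24 = 11
Result: 11:25 in UTC+3

11:25


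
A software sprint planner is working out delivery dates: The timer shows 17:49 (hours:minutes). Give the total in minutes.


Hours: 17
Minutes: 49
Convert hours to minutes: 17 x 60 = 1020
Add remaining minutes: 1020 + 49 = 1069

1069


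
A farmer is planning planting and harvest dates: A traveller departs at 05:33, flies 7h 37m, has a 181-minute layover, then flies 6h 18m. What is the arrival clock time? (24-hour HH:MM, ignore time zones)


Depart: 05:33
Leg 1: +457 min -> 13:10
Layover: +181 min -> 16:11
Leg 2: +378 min -> 22:29
Total travel: 1016 minutes = 16h 56m
Arrival: 22:29

22:29


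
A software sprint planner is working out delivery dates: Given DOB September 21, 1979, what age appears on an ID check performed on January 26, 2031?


Birth: 1979-09-21
Reference: 2031-01-26
Year difference: 2031 - 1979 = 52
Has birthday (09-21) occurred by 01-26? No
Birthday not yet reached this year -> subtract 1
Age in full years: 51

51


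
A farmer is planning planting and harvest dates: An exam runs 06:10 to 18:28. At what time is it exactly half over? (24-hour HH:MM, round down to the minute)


Start time: 06:10 = 370 minutes from midnight
End time: 18:28 = 1108 minutes from midnight
Sum: 370 + 1108 = 1478
Midpoint: 1478 / 2 = 739 minutes
Convert: 739 / 60 = 12 hours, 19 minutes
Result: 12:19

12:19


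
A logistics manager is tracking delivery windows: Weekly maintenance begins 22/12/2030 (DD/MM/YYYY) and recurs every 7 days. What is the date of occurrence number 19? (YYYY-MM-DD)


First occurrence: 2030-12-22 (occurrence 1)
Each occurrence is 7 days after the previous.
Occurrence 19 is 18 weeks after the first.
18 weeks = 126 days
2030-12-22 + 126 days = 2031-04-27

2031-04-27


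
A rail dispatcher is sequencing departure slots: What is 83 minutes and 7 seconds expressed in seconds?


Minutes: 83
Extra seconds: 7
Seconds per minute: 60
Minutes to seconds: 83 x 60 = 4980
Total: 4980 + 7 = 4987

4987


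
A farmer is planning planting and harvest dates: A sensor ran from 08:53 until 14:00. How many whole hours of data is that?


Start: 08:53
End: 14:00
Hour difference: 14 - 8 = 6 hours
Minute difference: 0 - 53 = -53 minutes
Total minutes: 307
Complete hours: 307 / 60 = 5 (remainder 7)

5


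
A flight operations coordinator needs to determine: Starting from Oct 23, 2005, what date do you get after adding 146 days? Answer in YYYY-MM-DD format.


Start: 2005-10-23
Adding 146 days
Days remaining in October: 8
After October: 138 days still to add
November 2005: 30 days, 108 remaining
December 2005: 31 days, 77 remaining
January 2006: 31 days, 46 remaining
February 2006: 28 days, 18 remaining
Result: 2006-03-18

2006-03-18


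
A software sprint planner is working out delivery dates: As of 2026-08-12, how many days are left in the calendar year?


Start: August 12, 2026
End: December 31, 2026
Days left in August: 19
September: 30
October: 31
November: 30
December: 31
Sum of remaining months: 122
Total: 19 + 122 = 141

141


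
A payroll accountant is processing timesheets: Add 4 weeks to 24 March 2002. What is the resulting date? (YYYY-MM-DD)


Start: 2002-03-24
Weeks to add: 4
Convert to days: 4 x 7 = 28 days
Add 28 days to 2002-03-24
Result: 2002-04-21

2002-04-21


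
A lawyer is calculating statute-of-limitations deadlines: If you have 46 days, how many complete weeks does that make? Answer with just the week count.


Total days: 46
Days per week: 7
Division: 46 / 7 = 6 remainder 4
Complete weeks: 6
Remaining days: 4

6


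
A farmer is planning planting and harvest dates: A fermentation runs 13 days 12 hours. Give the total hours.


Days: 13
Extra hours: 12
Hours per day: 24
Days to hours: 13 x 24 = 312
Total: 312 + 12 = 324

324


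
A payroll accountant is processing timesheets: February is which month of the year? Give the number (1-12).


Calendar month order:
1. January
2. February <--
3. March
February is month number 2

2


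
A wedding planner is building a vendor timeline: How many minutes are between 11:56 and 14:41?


Start time: 11:56 = 716 minutes from midnight
End time: 14:41 = 881 minutes from midnight
Difference: 881 - 716 = 165 minutes
That is 2 hours and 45 minutes

165


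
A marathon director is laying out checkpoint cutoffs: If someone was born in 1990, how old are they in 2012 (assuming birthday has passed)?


Birth year: 1990
Current year: 2012
Age = current year - birth year
Age = 2012 - 1990 = 22

22


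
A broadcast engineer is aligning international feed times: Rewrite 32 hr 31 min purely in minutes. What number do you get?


Hours: 32
Extra minutes: 31
Minutes per hour: 60
Hours to minutes: 32 x 60 = 1920
Total: 1920 + 31 = 1951

1951


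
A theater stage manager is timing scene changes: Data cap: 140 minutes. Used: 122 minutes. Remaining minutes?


Total budget: 140 minutes
Time used: 122 minutes
Remaining: 140 - 122 = 18 minutes
Percent used: 87.1%
Percent remaining: 12.9%

18


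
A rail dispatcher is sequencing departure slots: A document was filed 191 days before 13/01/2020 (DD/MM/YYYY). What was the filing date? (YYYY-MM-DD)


Start: 2020-01-13
Subtracting 191 days
Days already passed in January: 13
After going back through January: 178 more days to subtract
December 2019: 31 days, 147 remaining
November 2019: 30 days, 117 remaining
October 2019: 31 days, 86 remaining
September 2019: 30 days, 56 remaining
Result: 2019-07-06

2019-07-06


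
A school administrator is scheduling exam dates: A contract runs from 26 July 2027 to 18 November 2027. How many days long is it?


Start date: 2027-07-26
End date: 2027-11-18
Jul 2027: +6 days
Aug 2027: +31 days
Sep 2027: +30 days
Oct 2027: +31 days
Nov 2027: +17 days
Total: 115 days

115


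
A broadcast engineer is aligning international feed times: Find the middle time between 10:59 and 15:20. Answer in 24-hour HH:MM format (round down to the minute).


Start time: 10:59 = 659 minutes from midnight
End time: 15:20 = 920 minutes from midnight
Sum: 659 + 920 = 1579
Midpoint: 1579 / 2 = 789 minutes
Convert: 789 / 60 = 13 hours, 9 minutes
Result: 13:09

13:09


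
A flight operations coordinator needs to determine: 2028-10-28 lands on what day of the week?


Date: 2028-10-28
January 1, 2028 is a Saturday
Day of year: 302
Offset from Jan 1: 301 days
301 mod 7 = 0
Result: Saturday

Saturday


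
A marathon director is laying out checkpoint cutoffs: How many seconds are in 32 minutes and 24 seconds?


Minutes: 32
Seconds: 24
Convert minutes to seconds: 32 x 60 = 1920
Add remaining seconds: 1920 + 24 = 1944

1944


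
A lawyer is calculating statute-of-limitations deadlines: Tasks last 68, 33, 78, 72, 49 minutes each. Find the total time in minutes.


Durations: 68, 33, 78, 72, 49
Running sum: 68
+ 33 = 101
+ 78 = 179
+ 72 = 251
+ 49 = 300
Total duration: 300 minutes
That is 5 hours and 0 minutes

300


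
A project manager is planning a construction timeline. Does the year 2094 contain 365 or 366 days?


Year: 2094
Check leap year rules:
Divisible by 4? No
2094 is not a leap year
Days: 365

365


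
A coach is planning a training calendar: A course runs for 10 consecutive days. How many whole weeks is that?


Total days: 10
Days per week: 7
Division: 10 / 7 = 1 remainder 3
Complete weeks: 1
Remaining days: 3

1


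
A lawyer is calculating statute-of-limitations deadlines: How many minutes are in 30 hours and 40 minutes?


Hours: 30
Minutes: 40
Convert hours to minutes: 30 x 60 = 1800
Add remaining minutes: 1800 + 40 = 1840

1840


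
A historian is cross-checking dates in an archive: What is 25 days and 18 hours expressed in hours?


Days: 25
Extra hours: 18
Hours per day: 24
Days to hours: 25 x 24 = 600
Total: 600 + 18 = 618

618


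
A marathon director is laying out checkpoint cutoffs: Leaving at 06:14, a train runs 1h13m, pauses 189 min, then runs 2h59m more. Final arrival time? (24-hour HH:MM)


Depart: 06:14
Leg 1: +73 min -> 07:27
Layover: +189 min -> 10:36
Leg 2: +179 min -> 13:35
Total travel: 441 minutes = 7h 21m
Arrival: 13:35

13:35


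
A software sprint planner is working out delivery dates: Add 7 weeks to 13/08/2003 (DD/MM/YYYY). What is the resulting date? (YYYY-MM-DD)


Start: 2003-08-13
Weeks to add: 7
Convert to days: 7 x 7 = 49 days
Add 49 days to 2003-08-13
Result: 2003-10-01

2003-10-01


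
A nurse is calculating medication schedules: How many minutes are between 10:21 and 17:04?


Start time: 10:21 = 621 minutes from midnight
End time: 17:04 = 1024 minutes from midnight
Difference: 1024 - 621 = 403 minutes
That is 6 hours and 43 minutes

403


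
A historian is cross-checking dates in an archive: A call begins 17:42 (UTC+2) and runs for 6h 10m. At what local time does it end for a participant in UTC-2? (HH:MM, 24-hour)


Start: 17:42 in UTC+2
Step 1 - add duration:
  minutes: 42 + 10 = 52
  hours: 17 + 6 + 0 = 23
  end in UTC+2: 23:52
Step 2 - convert UTC+2 -> UTC-2:
  offset difference: -2 - (2) = -4 hours
  23 + (-4) = 19 -> mod 24 = 19
Result: 19:52 in UTC-2

19:52


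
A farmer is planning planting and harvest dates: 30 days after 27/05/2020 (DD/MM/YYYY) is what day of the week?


Start: 2020-05-27 (Wednesday)
Step 1 - find target date: add 30 days
  2020-05-27 + 30 days = 2020-06-26
Step 2 - day of week:
  30 mod 7 = 2
  Wednesday + 2 days -> Friday
Result: Friday (2020-06-26)

Friday


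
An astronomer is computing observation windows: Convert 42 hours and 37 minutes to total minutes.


Hours: 42
Extra minutes: 37
Minutes per hour: 60
Hours to minutes: 42 x 60 = 2520
Total: 2520 + 37 = 2557

2557


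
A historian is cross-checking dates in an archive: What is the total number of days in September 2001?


Month: September
Year: 2001
September is a 30-day month
Total: 30 days

30


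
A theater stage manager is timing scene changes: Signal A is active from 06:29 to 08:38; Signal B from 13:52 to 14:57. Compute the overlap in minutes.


Interval A: [389, 518] minutes from midnight
Interval B: [832, 897] minutes from midnight
Overlap start = max(389, 832) = 832
Overlap end = min(518, 897) = 518
End <= start, so the intervals do not overlap: 0 minutes

0


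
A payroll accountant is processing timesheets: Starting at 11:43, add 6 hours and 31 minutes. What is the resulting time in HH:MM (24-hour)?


Start time: 11:43
Adding: 6 hours 31 minutes
Minutes: 43 + 31 = 74
Minute overflow: 74 >= 60, so carry 1 hour, minutes = 14
Hours: 11 + 6 + 1 = 18
Result: 18:14

18:14


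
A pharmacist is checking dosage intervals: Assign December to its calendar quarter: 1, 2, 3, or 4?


Month: December (month 12)
Q1: January-March (months 1-3)
Q2: April-June (months 4-6)
Q3: July-September (months 7-9)
Q4: October-December (months 10-12)
Month 12 falls in Q4

4


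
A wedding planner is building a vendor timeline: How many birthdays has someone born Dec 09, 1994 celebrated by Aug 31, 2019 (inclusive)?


Birth: 1994-12-09
Reference: 2019-08-31
Year difference: 2019 - 1994 = 25
Has birthday (12-09) occurred by 08-31? No
Birthday not yet reached this year -> subtract 1
Age in full years: 24

24


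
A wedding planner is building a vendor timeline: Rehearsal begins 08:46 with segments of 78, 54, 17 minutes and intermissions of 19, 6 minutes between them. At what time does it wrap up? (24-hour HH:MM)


Start: 08:46 = 526 min from midnight
  after task 1 (78 min): 10:04
  after break (19 min): 10:23
  after task 2 (54 min): 11:17
  after break (6 min): 11:23
  after task 3 (17 min): 11:40
Total elapsed: 174 minutes
End time: 11:40

11:40


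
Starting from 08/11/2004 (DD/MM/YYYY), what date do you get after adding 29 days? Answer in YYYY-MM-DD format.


Start: 2004-11-08
Adding 29 days
Days remaining in November: 22
After November: 7 days still to add
December 2004 has 31 days, need 7
Result: 2004-12-07

2004-12-07


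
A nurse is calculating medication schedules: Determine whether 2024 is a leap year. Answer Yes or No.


Year: 2024
Divisible by 4? 2024 / 4 = 506.0 -> Yes
Divisible by 100? 2024 / 100 = 20.24 -> No
Divisible by 4 but not 100, so it IS a leap year

Yes


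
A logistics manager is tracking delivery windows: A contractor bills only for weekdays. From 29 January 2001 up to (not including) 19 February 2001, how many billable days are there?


Start: 2001-01-29 (Monday)
End (exclusive): 2001-02-19 (Monday)
Total calendar days: 21
Full weeks: 21 // 7 = 3 -> 15 weekdays
Remaining 0 days starting on Monday:
Total business days: 15 + 0 = 15

15


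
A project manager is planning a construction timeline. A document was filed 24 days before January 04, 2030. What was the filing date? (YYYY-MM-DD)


Start: 2030-01-04
Subtracting 24 days
Days already passed in January: 4
After going back through January: 20 more days to subtract
December 2029 has 31 days, need 20
Result: 2029-12-11

2029-12-11


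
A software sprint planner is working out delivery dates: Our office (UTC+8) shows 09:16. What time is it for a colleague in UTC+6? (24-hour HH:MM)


Local time: 09:16 at UTC+8 (offset 8h)
Target zone: UTC+6 (offset 6h)
Difference: 6 - (8) = -2 hours
Calculation: 9 + (-2) = 7
Result: 07:16

07:16


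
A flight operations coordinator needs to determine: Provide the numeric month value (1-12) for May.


Calendar month order:
4. April
5. May <--
6. June
May is month number 5

5


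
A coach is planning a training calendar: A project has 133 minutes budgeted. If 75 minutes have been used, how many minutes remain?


Total budget: 133 minutes
Time used: 75 minutes
Remaining: 133 - 75 = 58 minutes
Percent used: 56.4%
Percent remaining: 43.6%

58


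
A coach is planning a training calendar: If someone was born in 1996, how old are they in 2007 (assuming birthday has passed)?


Birth year: 1996
Current year: 2007
Age = current year - birth year
Age = 2007 - 1996 = 11

11


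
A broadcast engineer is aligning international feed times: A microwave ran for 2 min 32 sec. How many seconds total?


Minutes: 2
Extra seconds: 32
Seconds per minute: 60
Minutes to seconds: 2 x 60 = 120
Total: 120 + 32 = 152

152


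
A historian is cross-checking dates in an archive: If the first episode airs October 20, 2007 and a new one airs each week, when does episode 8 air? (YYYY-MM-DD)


First occurrence: 2007-10-20 (occurrence 1)
Each occurrence is 7 days after the previous.
Occurrence 8 is 7 weeks after the first.
7 weeks = 49 days
2007-10-20 + 49 days = 2007-12-08

2007-12-08


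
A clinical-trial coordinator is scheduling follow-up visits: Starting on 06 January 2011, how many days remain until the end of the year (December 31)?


Start: January 06, 2011
End: December 31, 2011
Days left in January: 25
February: 28
March: 31
April: 30
May: 31
... plus remaining months
Sum of remaining months: 334
Total: 25 + 334 = 359

359


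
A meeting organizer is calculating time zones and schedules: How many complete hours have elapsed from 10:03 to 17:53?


Start: 10:03
End: 17:53
Hour difference: 17 - 10 = 7 hours
Minute difference: 53 - 3 = 50 minutes
Total minutes: 470
Complete hours: 470 / 60 = 7 (remainder 50)

7


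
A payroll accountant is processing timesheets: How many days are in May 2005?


Month: May
Year: 2005
May is a 31-day month
Total: 31 days

31


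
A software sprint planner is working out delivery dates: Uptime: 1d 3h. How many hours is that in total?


Days: 1
Extra hours: 3
Hours per day: 24
Days to hours: 1 x 24 = 24
Total: 24 + 3 = 27

27


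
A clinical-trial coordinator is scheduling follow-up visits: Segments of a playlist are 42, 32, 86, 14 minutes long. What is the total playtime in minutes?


Durations: 42, 32, 86, 14
Running sum: 42
+ 32 = 74
+ 86 = 160
+ 14 = 174
Total duration: 174 minutes
That is 2 hours and 54 minutes

174


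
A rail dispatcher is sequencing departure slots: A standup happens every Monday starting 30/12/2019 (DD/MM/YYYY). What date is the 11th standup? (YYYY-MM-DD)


First occurrence: 2019-12-30 (occurrence 1)
Each occurrence is 7 days after the previous.
Occurrence 11 is 10 weeks after the first.
10 weeks = 70 days
2019-12-30 + 70 days = 2020-03-09

2020-03-09


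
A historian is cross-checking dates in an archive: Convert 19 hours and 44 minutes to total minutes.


Hours: 19
Extra minutes: 44
Minutes per hour: 60
Hours to minutes: 19 x 60 = 1140
Total: 1140 + 44 = 1184

1184


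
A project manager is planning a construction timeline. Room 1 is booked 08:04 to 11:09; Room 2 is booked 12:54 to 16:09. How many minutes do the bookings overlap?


Interval A: [484, 669] minutes from midnight
Interval B: [774, 969] minutes from midnight
Overlap start = max(484, 774) = 774
Overlap end = min(669, 969) = 669
End <= start, so the intervals do not overlap: 0 minutes

0


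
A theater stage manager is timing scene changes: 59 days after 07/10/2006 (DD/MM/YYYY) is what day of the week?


Start: 2006-10-07 (Saturday)
Step 1 - find target date: add 59 days
  2006-10-07 + 59 days = 2006-12-05
Step 2 - day of week:
  59 mod 7 = 3
  Saturday + 3 days -> Tuesday
Result: Tuesday (2006-12-05)

Tuesday


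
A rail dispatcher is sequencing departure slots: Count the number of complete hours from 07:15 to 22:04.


Start: 07:15
End: 22:04
Hour difference: 22 - 7 = 15 hours
Minute difference: 4 - 15 = -11 minutes
Total minutes: 889
Complete hours: 889 / 60 = 14 (remainder 49)

14


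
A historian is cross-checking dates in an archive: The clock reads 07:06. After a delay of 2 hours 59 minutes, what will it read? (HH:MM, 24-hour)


Start time: 07:06
Adding: 2 hours 59 minutes
Minutes: 6 + 59 = 65
Minute overflow: 65 >= 60, so carry 1 hour, minutes = 5
Hours: 7 + 2 + 1 = 10
Result: 10:05

10:05


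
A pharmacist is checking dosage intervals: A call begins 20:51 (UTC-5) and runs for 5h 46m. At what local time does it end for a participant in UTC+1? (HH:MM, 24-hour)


Start: 20:51 in UTC-5
Step 1 - add duration:
  minutes: 51 + 46 = 97 (carry 1h)
  hours: 20 + 5 + 1 = 26
  end in UTC-5: 02:37
Step 2 - convert UTC-5 -> UTC+1:
  offset difference: 1 - (-5) = 6 hours
  2 + (6) = 8 -> mod 24 = 8
Result: 08:37 in UTC+1

08:37


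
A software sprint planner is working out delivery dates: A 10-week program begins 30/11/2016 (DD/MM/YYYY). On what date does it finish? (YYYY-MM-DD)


Start: 2016-11-30
Weeks to add: 10
Convert to days: 10 x 7 = 70 days
Add 70 days to 2016-11-30
Result: 2017-02-08

2017-02-08


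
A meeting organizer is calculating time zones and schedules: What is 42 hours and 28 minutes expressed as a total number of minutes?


Hours: 42
Minutes: 28
Convert hours to minutes: 42 x 60 = 2520
Add remaining minutes: 2520 + 28 = 2548

2548


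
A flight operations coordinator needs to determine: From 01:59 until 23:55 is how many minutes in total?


Start time: 01:59 = 119 minutes from midnight
End time: 23:55 = 1435 minutes from midnight
Difference: 1435 - 119 = 1316 minutes
That is 21 hours and 56 minutes

1316


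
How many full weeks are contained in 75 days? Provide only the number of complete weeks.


Total days: 75
Days per week: 7
Division: 75 / 7 = 10 remainder 5
Complete weeks: 10
Remaining days: 5

10


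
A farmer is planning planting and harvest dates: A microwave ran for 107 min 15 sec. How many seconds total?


Minutes: 107
Extra seconds: 15
Seconds per minute: 60
Minutes to seconds: 107 x 60 = 6420
Total: 6420 + 15 = 6435

6435


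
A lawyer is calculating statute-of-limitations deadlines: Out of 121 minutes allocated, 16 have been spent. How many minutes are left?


Total budget: 121 minutes
Time used: 16 minutes
Remaining: 121 - 16 = 105 minutes
Percent used: 13.2%
Percent remaining: 86.8%

105


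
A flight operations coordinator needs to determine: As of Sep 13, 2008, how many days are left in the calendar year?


Start: September 13, 2008
End: December 31, 2008
Days left in September: 17
October: 31
November: 30
December: 31
Sum of remaining months: 92
Total: 17 + 92 = 109

109


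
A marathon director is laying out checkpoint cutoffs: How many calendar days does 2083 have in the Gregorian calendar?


Year: 2083
Check leap year rules:
Divisible by 4? No
2083 is not a leap year
Days: 365

365


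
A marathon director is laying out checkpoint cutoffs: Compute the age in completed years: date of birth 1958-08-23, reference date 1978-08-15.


Birth: 1958-08-23
Reference: 1978-08-15
Year difference: 1978 - 1958 = 20
Has birthday (08-23) occurred by 08-15? No
Birthday not yet reached this year -> subtract 1
Age in full years: 19

19


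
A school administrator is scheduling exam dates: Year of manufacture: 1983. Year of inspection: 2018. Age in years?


Birth year: 1983
Current year: 2018
Age = current year - birth year
Age = 2018 - 1983 = 35

35


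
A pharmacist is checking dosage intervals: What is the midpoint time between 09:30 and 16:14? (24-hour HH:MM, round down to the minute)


Start time: 09:30 = 570 minutes from midnight
End time: 16:14 = 974 minutes from midnight
Sum: 570 + 974 = 1544
Midpoint: 1544 / 2 = 772 minutes
Convert: 772 / 60 = 12 hours, 52 minutes
Result: 12:52

12:52


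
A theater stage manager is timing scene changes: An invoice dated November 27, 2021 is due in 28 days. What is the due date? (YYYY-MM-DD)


Start: 2021-11-27
Adding 28 days
Days remaining in November: 3
After November: 25 days still to add
December 2021 has 31 days, need 25
Result: 2021-12-25

2021-12-25


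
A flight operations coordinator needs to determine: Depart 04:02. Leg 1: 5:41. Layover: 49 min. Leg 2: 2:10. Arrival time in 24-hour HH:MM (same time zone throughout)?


Depart: 04:02
Leg 1: +341 min -> 09:43
Layover: +49 min -> 10:32
Leg 2: +130 min -> 12:42
Total travel: 520 minutes = 8h 40m
Arrival: 12:42

12:42


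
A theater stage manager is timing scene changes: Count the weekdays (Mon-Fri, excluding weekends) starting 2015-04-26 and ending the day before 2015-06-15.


Start: 2015-04-26 (Sunday)
End (exclusive): 2015-06-15 (Monday)
Total calendar days: 50
Full weeks: 50 // 7 = 7 -> 35 weekdays
Remaining 1 days starting on Sunday:
  Sun(-) -> 0 weekdays
Total business days: 35 + 0 = 35

35


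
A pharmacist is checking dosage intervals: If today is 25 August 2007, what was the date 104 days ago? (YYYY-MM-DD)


Start: 2007-08-25
Subtracting 104 days
Days already passed in August: 25
After going back through August: 79 more days to subtract
July 2007: 31 days, 48 remaining
June 2007: 30 days, 18 remaining
May 2007 has 31 days, need 18
Result: 2007-05-13

2007-05-13


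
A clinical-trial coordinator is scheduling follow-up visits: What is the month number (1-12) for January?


Calendar month order:
1. January <--
2. February
January is month number 1

1


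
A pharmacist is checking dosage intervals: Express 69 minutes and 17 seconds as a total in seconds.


Minutes: 69
Seconds: 17
Convert minutes to seconds: 69 x 60 = 4140
Add remaining seconds: 4140 + 17 = 4157

4157


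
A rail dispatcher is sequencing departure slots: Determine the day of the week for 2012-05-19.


Date: 2012-05-19
January 1, 2012 is a Sunday
Day of year: 140
Offset from Jan 1: 139 days
139 mod 7 = 6
Result: Saturday

Saturday


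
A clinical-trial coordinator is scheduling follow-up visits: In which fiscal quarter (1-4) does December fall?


Month: December (month 12)
Q1: January-March (months 1-3)
Q2: April-June (months 4-6)
Q3: July-September (months 7-9)
Q4: October-December (months 10-12)
Month 12 falls in Q4

4


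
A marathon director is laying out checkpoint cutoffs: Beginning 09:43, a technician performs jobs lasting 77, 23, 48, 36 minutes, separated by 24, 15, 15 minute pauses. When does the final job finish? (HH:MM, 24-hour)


Start: 09:43 = 583 min from midnight
  after task 1 (77 min): 11:00
  after break (24 min): 11:24
  after task 2 (23 min): 11:47
  after break (15 min): 12:02
  after task 3 (48 min): 12:50
  after break (15 min): 13:05
  after task 4 (36 min): 13:41
Total elapsed: 238 minutes
End time: 13:41

13:41


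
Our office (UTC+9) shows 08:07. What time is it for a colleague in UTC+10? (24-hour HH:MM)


Local time: 08:07 at UTC+9 (offset 9h)
Target zone: UTC+10 (offset 10h)
Difference: 10 - (9) = 1 hours
Calculation: 8 + (1) = 9
Result: 09:07

09:07


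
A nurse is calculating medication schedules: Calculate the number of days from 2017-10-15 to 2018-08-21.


Start date: 2017-10-15
End date: 2018-08-21
Oct 2017: +17 days
Nov 2017: +30 days
Dec 2017: +31 days
... (8 more months)
Total: 310 days

310


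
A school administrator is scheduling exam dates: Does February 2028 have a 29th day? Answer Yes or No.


Year: 2028
Divisible by 4? 2028 / 4 = 507.0 -> Yes
Divisible by 100? 2028 / 100 = 20.28 -> No
Divisible by 4 but not 100, so it IS a leap year

Yes


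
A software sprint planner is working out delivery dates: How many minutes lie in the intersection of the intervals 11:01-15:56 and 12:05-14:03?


Interval A: [661, 956] minutes from midnight
Interval B: [725, 843] minutes from midnight
Overlap start = max(661, 725) = 725
Overlap end = min(956, 843) = 843
Overlap = 843 - 725 = 118 minutes

118


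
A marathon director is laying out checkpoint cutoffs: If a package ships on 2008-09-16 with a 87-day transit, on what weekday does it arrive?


Start: 2008-09-16 (Tuesday)
Step 1 - find target date: add 87 days
  2008-09-16 + 87 days = 2008-12-12
Step 2 - day of week:
  87 mod 7 = 3
  Tuesday + 3 days -> Friday
Result: Friday (2008-12-12)

Friday


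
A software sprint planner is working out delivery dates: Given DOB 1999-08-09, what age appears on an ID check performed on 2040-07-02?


Birth: 1999-08-09
Reference: 2040-07-02
Year difference: 2040 - 1999 = 41
Has birthday (08-09) occurred by 07-02? No
Birthday not yet reached this year -> subtract 1
Age in full years: 40

40


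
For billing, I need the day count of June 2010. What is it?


Month: June
Year: 2010
June is a 30-day month
Total: 30 days

30


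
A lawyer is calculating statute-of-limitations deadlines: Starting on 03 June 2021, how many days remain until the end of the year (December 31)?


Start: June 03, 2021
End: December 31, 2021
Days left in June: 27
July: 31
August: 31
September: 30
October: 31
... plus remaining months
Sum of remaining months: 184
Total: 27 + 184 = 211

211


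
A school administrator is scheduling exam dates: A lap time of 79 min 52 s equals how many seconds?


Minutes: 79
Seconds: 52
Convert minutes to seconds: 79 x 60 = 4740
Add remaining seconds: 4740 + 52 = 4792

4792


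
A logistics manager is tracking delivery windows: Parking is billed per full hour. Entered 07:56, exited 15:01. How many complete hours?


Start: 07:56
End: 15:01
Hour difference: 15 - 7 = 8 hours
Minute difference: 1 - 56 = -55 minutes
Total minutes: 425
Complete hours: 425 / 60 = 7 (remainder 5)

7


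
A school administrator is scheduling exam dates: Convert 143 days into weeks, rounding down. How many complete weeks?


Total days: 143
Days per week: 7
Division: 143 / 7 = 20 remainder 3
Complete weeks: 20
Remaining days: 3

20


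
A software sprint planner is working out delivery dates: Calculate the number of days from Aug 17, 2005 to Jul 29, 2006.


Start date: 2005-08-17
End date: 2006-07-29
Aug 2005: +15 days
Sep 2005: +30 days
Oct 2005: +31 days
... (9 more months)
Total: 346 days

346


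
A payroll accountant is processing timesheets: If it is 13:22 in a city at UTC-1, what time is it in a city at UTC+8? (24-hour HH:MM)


Local time: 13:22 at UTC-1 (offset -1h)
Target zone: UTC+8 (offset 8h)
Difference: 8 - (-1) = 9 hours
Calculation: 13 + (9) = 22
Result: 22:22

22:22


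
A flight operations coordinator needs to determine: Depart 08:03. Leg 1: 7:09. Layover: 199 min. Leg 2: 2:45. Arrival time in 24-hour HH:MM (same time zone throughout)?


Depart: 08:03
Leg 1: +429 min -> 15:12
Layover: +199 min -> 18:31
Leg 2: +165 min -> 21:16
Total travel: 793 minutes = 13h 13m
Arrival: 21:16

21:16


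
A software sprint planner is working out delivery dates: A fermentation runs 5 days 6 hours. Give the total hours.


Days: 5
Extra hours: 6
Hours per day: 24
Days to hours: 5 x 24 = 120
Total: 120 + 6 = 126

126


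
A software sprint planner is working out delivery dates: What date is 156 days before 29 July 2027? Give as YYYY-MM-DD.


Start: 2027-07-29
Subtracting 156 days
Days already passed in July: 29
After going back through July: 127 more days to subtract
June 2027: 30 days, 97 remaining
May 2027: 31 days, 66 remaining
April 2027: 30 days, 36 remaining
March 2027: 31 days, 5 remaining
Result: 2027-02-23

2027-02-23


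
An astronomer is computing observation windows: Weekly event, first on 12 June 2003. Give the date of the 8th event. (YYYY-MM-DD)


First occurrence: 2003-06-12 (occurrence 1)
Each occurrence is 7 days after the previous.
Occurrence 8 is 7 weeks after the first.
7 weeks = 49 days
2003-06-12 + 49 days = 2003-07-31

2003-07-31


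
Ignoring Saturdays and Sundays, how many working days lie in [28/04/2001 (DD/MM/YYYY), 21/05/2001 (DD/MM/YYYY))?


Start: 2001-04-28 (Saturday)
End (exclusive): 2001-05-21 (Monday)
Total calendar days: 23
Full weeks: 23 // 7 = 3 -> 15 weekdays
Remaining 2 days starting on Saturday:
  Sat(-), Sun(-) -> 0 weekdays
Total business days: 15 + 0 = 15

15


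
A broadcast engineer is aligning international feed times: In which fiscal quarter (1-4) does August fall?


Month: August (month 8)
Q1: January-March (months 1-3)
Q2: April-June (months 4-6)
Q3: July-September (months 7-9)
Q4: October-December (months 10-12)
Month 8 falls in Q3

3


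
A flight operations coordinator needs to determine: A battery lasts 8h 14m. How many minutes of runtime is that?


Hours: 8
Extra minutes: 14
Minutes per hour: 60
Hours to minutes: 8 x 60 = 480
Total: 480 + 14 = 494

494


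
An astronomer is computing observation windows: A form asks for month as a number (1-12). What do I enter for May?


Calendar month order:
4. April
5. May <--
6. June
May is month number 5

5


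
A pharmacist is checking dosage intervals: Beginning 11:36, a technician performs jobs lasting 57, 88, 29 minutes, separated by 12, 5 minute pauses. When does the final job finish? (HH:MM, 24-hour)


Start: 11:36 = 696 min from midnight
  after task 1 (57 min): 12:33
  after break (12 min): 12:45
  after task 2 (88 min): 14:13
  after break (5 min): 14:18
  after task 3 (29 min): 14:47
Total elapsed: 191 minutes
End time: 14:47

14:47


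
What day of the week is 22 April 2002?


Date: 2002-04-22
January 1, 2002 is a Tuesday
Day of year: 112
Offset from Jan 1: 111 days
111 mod 7 = 6
Result: Monday

Monday


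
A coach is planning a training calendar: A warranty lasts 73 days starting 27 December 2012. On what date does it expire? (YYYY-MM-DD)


Start: 2012-12-27
Adding 73 days
Days remaining in December: 4
After December: 69 days still to add
January 2013: 31 days, 38 remaining
February 2013: 28 days, 10 remaining
March 2013 has 31 days, need 10
Result: 2013-03-10

2013-03-10


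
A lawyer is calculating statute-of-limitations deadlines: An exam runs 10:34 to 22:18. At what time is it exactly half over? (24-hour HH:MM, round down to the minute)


Start time: 10:34 = 634 minutes from midnight
End time: 22:18 = 1338 minutes from midnight
Sum: 634 + 1338 = 1972
Midpoint: 1972 / 2 = 986 minutes
Convert: 986 / 60 = 16 hours, 26 minutes
Result: 16:26

16:26


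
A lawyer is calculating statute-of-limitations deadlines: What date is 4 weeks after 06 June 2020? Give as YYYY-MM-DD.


Start: 2020-06-06
Weeks to add: 4
Convert to days: 4 x 7 = 28 days
Add 28 days to 2020-06-06
Result: 2020-07-04

2020-07-04


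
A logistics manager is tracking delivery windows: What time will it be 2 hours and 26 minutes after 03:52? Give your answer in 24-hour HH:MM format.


Start time: 03:52
Adding: 2 hours 26 minutes
Minutes: 52 + 26 = 78
Minute overflow: 78 >= 60, so carry 1 hour, minutes = 18
Hours: 3 + 2 + 1 = 6
Result: 06:18

06:18


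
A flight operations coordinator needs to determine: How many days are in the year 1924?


Year: 1924
Check leap year rules:
Divisible by 4? Yes
Divisible by 100? No
1924 is a leap year
Days: 366

366


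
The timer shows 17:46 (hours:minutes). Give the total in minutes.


Hours: 17
Minutes: 46
Convert hours to minutes: 17 x 60 = 1020
Add remaining minutes: 1020 + 46 = 1066

1066


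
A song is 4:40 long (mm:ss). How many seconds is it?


Minutes: 4
Extra seconds: 40
Seconds per minute: 60
Minutes to seconds: 4 x 60 = 240
Total: 240 + 40 = 280

280


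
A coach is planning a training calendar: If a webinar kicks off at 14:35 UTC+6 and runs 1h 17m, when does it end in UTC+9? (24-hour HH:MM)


Start: 14:35 in UTC+6
Step 1 - add duration:
  minutes: 35 + 17 = 52
  hours: 14 + 1 + 0 = 15
  end in UTC+6: 15:52
Step 2 - convert UTC+6 -> UTC+9:
  offset difference: 9 - (6) = 3 hours
  15 + (3) = 18 -> mod 24 = 18
Result: 18:52 in UTC+9

18:52


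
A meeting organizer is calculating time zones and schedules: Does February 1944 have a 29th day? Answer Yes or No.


Year: 1944
Divisible by 4? 1944 / 4 = 486.0 -> Yes
Divisible by 100? 1944 / 100 = 19.44 -> No
Divisible by 4 but not 100, so it IS a leap year

Yes


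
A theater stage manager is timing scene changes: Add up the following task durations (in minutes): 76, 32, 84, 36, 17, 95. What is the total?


Durations: 76, 32, 84, 36, 17, 95
Running sum: 76
+ 32 = 108
+ 84 = 192
+ 36 = 228
+ 17 = 245
+ 95 = 340
Total duration: 340 minutes
That is 5 hours and 40 minutes

340


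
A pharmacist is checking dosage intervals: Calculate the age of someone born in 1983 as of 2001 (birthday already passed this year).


Birth year: 1983
Current year: 2001
Age = current year - birth year
Age = 2001 - 1983 = 18

18


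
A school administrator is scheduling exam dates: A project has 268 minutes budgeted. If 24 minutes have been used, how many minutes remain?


Total budget: 268 minutes
Time used: 24 minutes
Remaining: 268 - 24 = 244 minutes
Percent used: 9.0%
Percent remaining: 91.0%

244


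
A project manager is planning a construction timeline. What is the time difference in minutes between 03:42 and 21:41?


Start time: 03:42 = 222 minutes from midnight
End time: 21:41 = 1301 minutes from midnight
Difference: 1301 - 222 = 1079 minutes
That is 17 hours and 59 minutes

1079


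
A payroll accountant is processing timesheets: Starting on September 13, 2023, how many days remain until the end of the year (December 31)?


Start: September 13, 2023
End: December 31, 2023
Days left in September: 17
October: 31
November: 30
December: 31
Sum of remaining months: 92
Total: 17 + 92 = 109

109


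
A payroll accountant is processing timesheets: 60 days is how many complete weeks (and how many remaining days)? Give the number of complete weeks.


Total days: 60
Days per week: 7
Division: 60 / 7 = 8 remainder 4
Complete weeks: 8
Remaining days: 4

8


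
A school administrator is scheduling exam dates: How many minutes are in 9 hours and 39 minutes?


Hours: 9
Extra minutes: 39
Minutes per hour: 60
Hours to minutes: 9 x 60 = 540
Total: 540 + 39 = 579

579


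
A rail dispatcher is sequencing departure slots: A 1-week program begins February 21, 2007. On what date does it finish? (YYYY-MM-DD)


Start: 2007-02-21
Weeks to add: 1
Convert to days: 1 x 7 = 7 days
Add 7 days to 2007-02-21
Result: 2007-02-28

2007-02-28


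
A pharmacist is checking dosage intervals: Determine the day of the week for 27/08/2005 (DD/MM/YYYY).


Date: 2005-08-27
January 1, 2005 is a Saturday
Day of year: 239
Offset from Jan 1: 238 days
238 mod 7 = 0
Result: Saturday

Saturday


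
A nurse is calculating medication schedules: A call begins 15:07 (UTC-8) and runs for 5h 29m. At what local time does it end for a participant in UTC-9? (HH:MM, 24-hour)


Start: 15:07 in UTC-8
Step 1 - add duration:
  minutes: 7 + 29 = 36
  hours: 15 + 5 + 0 = 20
  end in UTC-8: 20:36
Step 2 - convert UTC-8 -> UTC-9:
  offset difference: -9 - (-8) = -1 hours
  20 + (-1) = 19 -> mod 24 = 19
Result: 19:36 in UTC-9

19:36


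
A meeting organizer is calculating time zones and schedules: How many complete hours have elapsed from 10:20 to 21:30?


Start: 10:20
End: 21:30
Hour difference: 21 - 10 = 11 hours
Minute difference: 30 - 20 = 10 minutes
Total minutes: 670
Complete hours: 670 / 60 = 11 (remainder 10)

11


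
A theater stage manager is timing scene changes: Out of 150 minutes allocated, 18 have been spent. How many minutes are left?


Total budget: 150 minutes
Time used: 18 minutes
Remaining: 150 - 18 = 132 minutes
Percent used: 12.0%
Percent remaining: 88.0%

132


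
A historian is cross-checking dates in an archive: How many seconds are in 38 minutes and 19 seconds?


Minutes: 38
Extra seconds: 19
Seconds per minute: 60
Minutes to seconds: 38 x 60 = 2280
Total: 2280 + 19 = 2299

2299


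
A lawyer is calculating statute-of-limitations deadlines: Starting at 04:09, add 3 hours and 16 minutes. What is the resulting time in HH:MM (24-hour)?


Start time: 04:09
Adding: 3 hours 16 minutes
Minutes: 9 + 16 = 25
Hours: 4 + 3 + 0 = 7
Result: 07:25

07:25


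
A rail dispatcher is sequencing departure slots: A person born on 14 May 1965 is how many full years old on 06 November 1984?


Birth: 1965-05-14
Reference: 1984-11-06
Year difference: 1984 - 1965 = 19
Has birthday (05-14) occurred by 11-06? Yes
Age in full years: 19

19
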